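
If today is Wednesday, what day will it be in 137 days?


Start: Wednesday (index 2)
(2 + 137) mod 7
= 139 mod 7
= 6
Index 6 → Sunday

Sunday


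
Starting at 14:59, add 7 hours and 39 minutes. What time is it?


22:38

Start: 899 minutes from midnight
Add: 459 minutes
Total: 1358 minutes
Hours: 1358 ÷ 60 = 22 remainder 38


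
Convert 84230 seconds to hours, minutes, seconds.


23h 23m 50s

Hours: 84230 ÷ 3600 = 23 remainder 1430
Minutes: 1430 ÷ 60 = 23 remainder 50
Seconds: 50


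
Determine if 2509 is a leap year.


Rules: divisible by 4 AND (not by 100 OR by 400)
2509 ÷ 4 = 627 remainder 1 → not divisible by 4
Not divisible by 4 → not a leap year

No


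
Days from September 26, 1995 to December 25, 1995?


From September 26, 1995 to December 25, 1995
Rest of September 1995: 30 - 26 = 4
Full months: October 31, November 30
Days into December 1995: 25
Total = 4 + 31 + 30 + 25 = 90 days

90 days


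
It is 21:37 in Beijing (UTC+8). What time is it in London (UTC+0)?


Time difference = UTC+0 - UTC+8 = -8 hours
New hour = (21 -8) mod 24
= 13 mod 24 = 13
Minutes unchanged → 13:37

13:37


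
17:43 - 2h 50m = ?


14:53

Start: 1063 minutes from midnight
Subtract: 170 minutes
Remaining: 1063 - 170 = 893
Hours: 14, Minutes: 53


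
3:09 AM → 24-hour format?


03:09

Input: 3:09 AM
AM hour stays: 3


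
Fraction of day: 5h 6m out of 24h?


0.2125 (21.25%)

Total minutes: 5×60 + 6 = 306
Day = 24×60 = 1440 minutes
Fraction = 306/1440 = 0.2125
As a percentage: 306/1440 × 100 = 21.25%


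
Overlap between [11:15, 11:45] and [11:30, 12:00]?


Meeting A: 675-705 (in minutes from midnight)
Meeting B: 690-720
Overlap start = max(675, 690) = 690
Overlap end = min(705, 720) = 705
Overlap = max(0, 705 - 690) = 15 min

15 minutes


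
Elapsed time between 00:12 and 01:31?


End time in minutes: 1×60 + 31 = 91
Start time in minutes: 0×60 + 12 = 12
Difference = 91 - 12 = 79 minutes
= 1 hours 19 minutes

1h 19m


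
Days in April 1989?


Month: April (month 4)
April has 30 days

30 days


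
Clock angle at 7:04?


172.0°

Hour hand = 7×30 + 4×0.5 = 212.0°
Minute hand = 4×6 = 24°
Difference = |212.0 - 24| = 188.0°
Since > 180°: 360 - 188.0 = 172.0°


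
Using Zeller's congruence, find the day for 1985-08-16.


Zeller's congruence:
q=16, m=8, k=85, j=19
h = (16 + ⌊13×9/5⌋ + 85 + ⌊85/4⌋ + ⌊19/4⌋ - 2×19) mod 7
= (16 + 23 + 85 + 21 + 4 - 38) mod 7
= 111 mod 7 = 6
h=6 → Friday

Friday


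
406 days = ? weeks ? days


Weeks: 406 ÷ 7 = 58 remainder 0

58 weeks 0 days


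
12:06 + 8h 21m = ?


Start: 726 minutes from midnight
Add: 501 minutes
Total: 1227 minutes
Hours: 1227 ÷ 60 = 20 remainder 27

20:27


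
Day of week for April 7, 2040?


Saturday

Zeller's congruence:
q=7, m=4, k=40, j=20
h = (7 + ⌊13×5/5⌋ + 40 + ⌊40/4⌋ + ⌊20/4⌋ - 2×20) mod 7
= (7 + 13 + 40 + 10 + 5 - 40) mod 7
= 35 mod 7 = 0
h=0 → Saturday


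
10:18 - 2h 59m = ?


Start: 618 minutes from midnight
Subtract: 179 minutes
Remaining: 618 - 179 = 439
Hours: 7, Minutes: 19

07:19


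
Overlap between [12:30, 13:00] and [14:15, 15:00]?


Meeting A: 750-780 (in minutes from midnight)
Meeting B: 855-900
Overlap start = max(750, 855) = 855
Overlap end = min(780, 900) = 780
Overlap = max(0, 780 - 855) = 0 min

0 minutes


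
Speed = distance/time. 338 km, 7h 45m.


43.6 km/h

Distance: 338 km
Time: 7h 45m = 465 min = 465/60 = 31/4 hours
Speed = 338 ÷ (31/4) = 338 × 4 / 31 = 1352/31 ≈ 43.6 km/h


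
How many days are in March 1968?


31 days

Month: March (month 3)
March has 31 days


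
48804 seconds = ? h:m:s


Hours: 48804 ÷ 3600 = 13 remainder 2004
Minutes: 2004 ÷ 60 = 33 remainder 24
Seconds: 24

13h 33m 24s


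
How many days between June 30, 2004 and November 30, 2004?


153 days

From June 30, 2004 to November 30, 2004
Rest of June 2004: 30 - 30 = 0
Full months: July 31, August 31, September 30, October 31
Days into November 2004: 30
Total = 0 + 31 + 31 + 30 + 31 + 30 = 153 days


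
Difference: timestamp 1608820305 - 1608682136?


138169 seconds (38.4 hours / 1.60 days)

Difference = 1608820305 - 1608682136 = 138169 seconds
In hours: 138169 / 3600 ≈ 38.4
In days: 138169 / 86400 ≈ 1.60


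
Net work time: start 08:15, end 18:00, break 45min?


Total time = (18×60+0) - (8×60+15)
= 1080 - 495 = 585 min
Minus break: 585 - 45 = 540 min
= 9h 0m

9h 0m (540 minutes)


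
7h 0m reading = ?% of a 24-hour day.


Time: 420 minutes
Day: 1440 minutes
Percentage = (420/1440) × 100 ≈ 29.2%

29.2%


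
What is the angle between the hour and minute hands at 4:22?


1.0°

Hour hand = 4×30 + 22×0.5 = 131.0°
Minute hand = 22×6 = 132°
Difference = |131.0 - 132| = 1.0°


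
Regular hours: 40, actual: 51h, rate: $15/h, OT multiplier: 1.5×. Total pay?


$847.50

Regular: 40h × $15 = $600.00
Overtime: 51 - 40 = 11h
OT pay: 11h × $15 × 1.5 = $247.50
Total = $600.00 + $247.50 = $847.50


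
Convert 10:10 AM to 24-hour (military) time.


10:10

Input: 10:10 AM
AM hour stays: 10


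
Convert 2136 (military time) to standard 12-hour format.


9:36 PM

Hour: 21
21 - 12 = 9 → PM


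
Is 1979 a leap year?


No

Rules: divisible by 4 AND (not by 100 OR by 400)
1979 ÷ 4 = 494 remainder 3 → not divisible by 4
Not divisible by 4 → not a leap year


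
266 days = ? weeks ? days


Weeks: 266 ÷ 7 = 38 remainder 0

38 weeks 0 days


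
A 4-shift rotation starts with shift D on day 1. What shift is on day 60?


Shifts: A, B, C, D
Start: D (index 3)
Day 60: (3 + 60 - 1) mod 4
= 62 mod 4
= 2
Index 2 → shift C

Shift C


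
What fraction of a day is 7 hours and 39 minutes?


Total minutes: 7×60 + 39 = 459
Day = 24×60 = 1440 minutes
Fraction = 459/1440 ≈ 0.3188
As a percentage: 459/1440 × 100 ≈ 31.88%

0.3188 (31.88%)


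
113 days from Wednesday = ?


Start: Wednesday (index 2)
(2 + 113) mod 7
= 115 mod 7
= 3
Index 3 → Thursday

Thursday


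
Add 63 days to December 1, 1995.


February 2, 1996

Start: December 1, 1995
Add 63 days
December 1 → January 1: 31 - 1 + 1 = 31 days (63 - 31 = 32 left)
January 1 → February 1: 31 - 1 + 1 = 31 days (32 - 31 = 1 left)
February 1 + 1 = February 2, 1996


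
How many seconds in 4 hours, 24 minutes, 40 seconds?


Hours: 4 × 3600 = 14400
Minutes: 24 × 60 = 1440
Seconds: 40
Total = 14400 + 1440 + 40 = 15880

15880 seconds


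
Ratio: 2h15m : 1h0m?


9:4 (2.25)

Duration 1: 135 minutes
Duration 2: 60 minutes
Ratio = 135:60
GCD = 15
Simplified = 9:4
As a decimal: 9/4 = 2.25


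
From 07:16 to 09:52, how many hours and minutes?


2h 36m

End time in minutes: 9×60 + 52 = 592
Start time in minutes: 7×60 + 16 = 436
Difference = 592 - 436 = 156 minutes
= 2 hours 36 minutes


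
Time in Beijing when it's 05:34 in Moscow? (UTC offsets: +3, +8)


Time difference = UTC+8 - UTC+3 = +5 hours
New hour = (5 + 5) mod 24
= 10 mod 24 = 10
Minutes unchanged → 10:34

10:34


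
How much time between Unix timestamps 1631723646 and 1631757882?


Difference = 1631757882 - 1631723646 = 34236 seconds
In hours: 34236 / 3600 ≈ 9.5
In days: 34236 / 86400 ≈ 0.40

34236 seconds (9.5 hours / 0.40 days)


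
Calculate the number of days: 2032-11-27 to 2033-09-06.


From November 27, 2032 to September 6, 2033
Rest of November 2032: 30 - 27 = 3
Full months: December 31, January 31, February 2033 28, March 31, April 30, May 31, June 30, July 31, August 31
Days into September 2033: 6
Total = 3 + 31 + 31 + 28 + 31 + 30 + 31 + 30 + 31 + 31 + 6 = 283 days

283 days


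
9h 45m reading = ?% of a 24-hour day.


40.6%

Time: 585 minutes
Day: 1440 minutes
Percentage = (585/1440) × 100 ≈ 40.6%


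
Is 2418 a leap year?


No

Rules: divisible by 4 AND (not by 100 OR by 400)
2418 ÷ 4 = 604 remainder 2 → not divisible by 4
Not divisible by 4 → not a leap year


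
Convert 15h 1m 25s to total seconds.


54085 seconds

Hours: 15 × 3600 = 54000
Minutes: 1 × 60 = 60
Seconds: 25
Total = 54000 + 60 + 25 = 54085


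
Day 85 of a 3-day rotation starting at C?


Shifts: A, B, C
Start: C (index 2)
Day 85: (2 + 85 - 1) mod 3
= 86 mod 3
= 2
Index 2 → shift C

Shift C


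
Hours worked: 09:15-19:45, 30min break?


Total time = (19×60+45) - (9×60+15)
= 1185 - 555 = 630 min
Minus break: 630 - 30 = 600 min
= 10h 0m

10h 0m (600 minutes)


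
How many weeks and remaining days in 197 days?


28 weeks 1 days

Weeks: 197 ÷ 7 = 28 remainder 1


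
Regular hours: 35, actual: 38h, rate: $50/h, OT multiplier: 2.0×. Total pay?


Regular: 35h × $50 = $1750.00
Overtime: 38 - 35 = 3h
OT pay: 3h × $50 × 2.0 = $300.00
Total = $1750.00 + $300.00 = $2050.00

$2050.00


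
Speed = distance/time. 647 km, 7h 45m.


83.5 km/h

Distance: 647 km
Time: 7h 45m = 465 min = 465/60 = 31/4 hours
Speed = 647 ÷ (31/4) = 647 × 4 / 31 = 2588/31 ≈ 83.5 km/h


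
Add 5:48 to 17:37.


23:25

Start: 1057 minutes from midnight
Add: 348 minutes
Total: 1405 minutes
Hours: 1405 ÷ 60 = 23 remainder 25


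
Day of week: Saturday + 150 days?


Tuesday

Start: Saturday (index 5)
(5 + 150) mod 7
= 155 mod 7
= 1
Index 1 → Tuesday


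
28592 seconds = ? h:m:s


Hours: 28592 ÷ 3600 = 7 remainder 3392
Minutes: 3392 ÷ 60 = 56 remainder 32
Seconds: 32

7h 56m 32s


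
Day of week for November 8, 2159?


Zeller's congruence:
q=8, m=11, k=59, j=21
h = (8 + ⌊13×12/5⌋ + 59 + ⌊59/4⌋ + ⌊21/4⌋ - 2×21) mod 7
= (8 + 31 + 59 + 14 + 5 - 42) mod 7
= 75 mod 7 = 5
h=5 → Thursday

Thursday


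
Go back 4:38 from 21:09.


16:31

Start: 1269 minutes from midnight
Subtract: 278 minutes
Remaining: 1269 - 278 = 991
Hours: 16, Minutes: 31


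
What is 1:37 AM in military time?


Input: 1:37 AM
AM hour stays: 1

01:37


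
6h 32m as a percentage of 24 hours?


0.2722 (27.22%)

Total minutes: 6×60 + 32 = 392
Day = 24×60 = 1440 minutes
Fraction = 392/1440 ≈ 0.2722
As a percentage: 392/1440 × 100 ≈ 27.22%


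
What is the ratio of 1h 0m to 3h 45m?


4:15 (0.27)

Duration 1: 60 minutes
Duration 2: 225 minutes
Ratio = 60:225
GCD = 15
Simplified = 4:15
As a decimal: 4/15 ≈ 0.27


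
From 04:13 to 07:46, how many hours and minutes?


End time in minutes: 7×60 + 46 = 466
Start time in minutes: 4×60 + 13 = 253
Difference = 466 - 253 = 213 minutes
= 3 hours 33 minutes

3h 33m


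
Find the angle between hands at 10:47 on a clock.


41.5°

Hour hand = 10×30 + 47×0.5 = 323.5°
Minute hand = 47×6 = 282°
Difference = |323.5 - 282| = 41.5°


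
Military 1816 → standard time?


Hour: 18
18 - 12 = 6 → PM

6:16 PM


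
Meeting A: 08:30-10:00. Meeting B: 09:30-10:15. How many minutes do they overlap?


30 minutes

Meeting A: 510-600 (in minutes from midnight)
Meeting B: 570-615
Overlap start = max(510, 570) = 570
Overlap end = min(600, 615) = 600
Overlap = max(0, 600 - 570) = 30 min


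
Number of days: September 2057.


30 days

Month: September (month 9)
September has 30 days


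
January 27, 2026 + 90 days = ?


Start: January 27, 2026
Add 90 days
January 27 → February 1: 31 - 27 + 1 = 5 days (90 - 5 = 85 left)
February 1 → March 1: 28 - 1 + 1 = 28 days (85 - 28 = 57 left)
March 1 → April 1: 31 - 1 + 1 = 31 days (57 - 31 = 26 left)
April 1 + 26 = April 27, 2026

April 27, 2026


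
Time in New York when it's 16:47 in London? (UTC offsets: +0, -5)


11:47

Time difference = UTC-5 - UTC+0 = -5 hours
New hour = (16 -5) mod 24
= 11 mod 24 = 11
Minutes unchanged → 11:47


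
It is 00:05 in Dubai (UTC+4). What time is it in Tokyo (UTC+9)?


05:05

Time difference = UTC+9 - UTC+4 = +5 hours
New hour = (0 + 5) mod 24
= 5 mod 24 = 5
Minutes unchanged → 05:05


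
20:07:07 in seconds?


Hours: 20 × 3600 = 72000
Minutes: 7 × 60 = 420
Seconds: 7
Total = 72000 + 420 + 7 = 72427

72427 seconds


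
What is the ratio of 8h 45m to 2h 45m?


35:11 (3.18)

Duration 1: 525 minutes
Duration 2: 165 minutes
Ratio = 525:165
GCD = 15
Simplified = 35:11
As a decimal: 35/11 ≈ 3.18


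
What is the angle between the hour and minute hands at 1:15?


52.5°

Hour hand = 1×30 + 15×0.5 = 37.5°
Minute hand = 15×6 = 90°
Difference = |37.5 - 90| = 52.5°


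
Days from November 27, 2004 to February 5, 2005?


70 days

From November 27, 2004 to February 5, 2005
Rest of November 2004: 30 - 27 = 3
Full months: December 31, January 31
Days into February 2005: 5
Total = 3 + 31 + 31 + 5 = 70 days


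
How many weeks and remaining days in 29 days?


4 weeks 1 days

Weeks: 29 ÷ 7 = 4 remainder 1


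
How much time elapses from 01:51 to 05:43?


End time in minutes: 5×60 + 43 = 343
Start time in minutes: 1×60 + 51 = 111
Difference = 343 - 111 = 232 minutes
= 3 hours 52 minutes

3h 52m


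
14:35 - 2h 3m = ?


Start: 875 minutes from midnight
Subtract: 123 minutes
Remaining: 875 - 123 = 752
Hours: 12, Minutes: 32

12:32


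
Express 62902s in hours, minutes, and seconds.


17h 28m 22s

Hours: 62902 ÷ 3600 = 17 remainder 1702
Minutes: 1702 ÷ 60 = 28 remainder 22
Seconds: 22


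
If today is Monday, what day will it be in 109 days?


Friday

Start: Monday (index 0)
(0 + 109) mod 7
= 109 mod 7
= 4
Index 4 → Friday


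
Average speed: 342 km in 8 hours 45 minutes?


Distance: 342 km
Time: 8h 45m = 525 min = 525/60 = 35/4 hours
Speed = 342 ÷ (35/4) = 342 × 4 / 35 = 1368/35 ≈ 39.1 km/h

39.1 km/h


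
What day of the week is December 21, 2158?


Zeller's congruence:
q=21, m=12, k=58, j=21
h = (21 + ⌊13×13/5⌋ + 58 + ⌊58/4⌋ + ⌊21/4⌋ - 2×21) mod 7
= (21 + 33 + 58 + 14 + 5 - 42) mod 7
= 89 mod 7 = 5
h=5 → Thursday

Thursday


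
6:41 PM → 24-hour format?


Input: 6:41 PM
PM: 6 + 12 = 18

18:41


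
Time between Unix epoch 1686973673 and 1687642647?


668974 seconds (185.8 hours / 7.74 days)

Difference = 1687642647 - 1686973673 = 668974 seconds
In hours: 668974 / 3600 ≈ 185.8
In days: 668974 / 86400 ≈ 7.74


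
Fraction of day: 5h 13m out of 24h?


0.2174 (21.74%)

Total minutes: 5×60 + 13 = 313
Day = 24×60 = 1440 minutes
Fraction = 313/1440 ≈ 0.2174
As a percentage: 313/1440 × 100 ≈ 21.74%


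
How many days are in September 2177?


Month: September (month 9)
September has 30 days

30 days


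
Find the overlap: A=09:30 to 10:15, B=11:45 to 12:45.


0 minutes

Meeting A: 570-615 (in minutes from midnight)
Meeting B: 705-765
Overlap start = max(570, 705) = 705
Overlap end = min(615, 765) = 615
Overlap = max(0, 615 - 705) = 0 min


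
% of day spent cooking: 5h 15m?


Time: 315 minutes
Day: 1440 minutes
Percentage = (315/1440) × 100 ≈ 21.9%

21.9%


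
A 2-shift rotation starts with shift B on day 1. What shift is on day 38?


Shifts: A, B
Start: B (index 1)
Day 38: (1 + 38 - 1) mod 2
= 38 mod 2
= 0
Index 0 → shift A

Shift A


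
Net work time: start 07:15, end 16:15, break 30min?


Total time = (16×60+15) - (7×60+15)
= 975 - 435 = 540 min
Minus break: 540 - 30 = 510 min
= 8h 30m

8h 30m (510 minutes)


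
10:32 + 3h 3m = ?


Start: 632 minutes from midnight
Add: 183 minutes
Total: 815 minutes
Hours: 815 ÷ 60 = 13 remainder 35

13:35


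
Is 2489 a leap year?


No

Rules: divisible by 4 AND (not by 100 OR by 400)
2489 ÷ 4 = 622 remainder 1 → not divisible by 4
Not divisible by 4 → not a leap year


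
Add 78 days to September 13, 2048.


Start: September 13, 2048
Add 78 days
September 13 → October 1: 30 - 13 + 1 = 18 days (78 - 18 = 60 left)
October 1 → November 1: 31 - 1 + 1 = 31 days (60 - 31 = 29 left)
November 1 + 29 = November 30, 2048

November 30, 2048


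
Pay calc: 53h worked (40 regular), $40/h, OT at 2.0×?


Regular: 40h × $40 = $1600.00
Overtime: 53 - 40 = 13h
OT pay: 13h × $40 × 2.0 = $1040.00
Total = $1600.00 + $1040.00 = $2640.00

$2640.00


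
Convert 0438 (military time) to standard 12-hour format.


4:38 AM

Hour: 4
4 < 12 → AM


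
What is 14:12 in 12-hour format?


Hour: 14
14 - 12 = 2 → PM

2:12 PM


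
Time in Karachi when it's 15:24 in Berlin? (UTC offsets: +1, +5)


19:24

Time difference = UTC+5 - UTC+1 = +4 hours
New hour = (15 + 4) mod 24
= 19 mod 24 = 19
Minutes unchanged → 19:24


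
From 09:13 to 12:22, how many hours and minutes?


3h 9m

End time in minutes: 12×60 + 22 = 742
Start time in minutes: 9×60 + 13 = 553
Difference = 742 - 553 = 189 minutes
= 3 hours 9 minutes


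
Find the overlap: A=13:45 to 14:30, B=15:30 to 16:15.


0 minutes

Meeting A: 825-870 (in minutes from midnight)
Meeting B: 930-975
Overlap start = max(825, 930) = 930
Overlap end = min(870, 975) = 870
Overlap = max(0, 870 - 930) = 0 min


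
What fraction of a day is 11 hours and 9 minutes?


Total minutes: 11×60 + 9 = 669
Day = 24×60 = 1440 minutes
Fraction = 669/1440 ≈ 0.4646
As a percentage: 669/1440 × 100 ≈ 46.46%

0.4646 (46.46%)


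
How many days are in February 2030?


28 days

Month: February (month 2)
February: 28 or 29 (leap year)
2030 leap year? No


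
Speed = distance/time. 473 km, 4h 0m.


118.3 km/h

Distance: 473 km
Time: 4 hours
Speed = 473 / 4 ≈ 118.3 km/h


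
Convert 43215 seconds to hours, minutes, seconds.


Hours: 43215 ÷ 3600 = 12 remainder 15
Minutes: 15 ÷ 60 = 0 remainder 15
Seconds: 15

12h 0m 15s


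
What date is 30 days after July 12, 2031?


Start: July 12, 2031
Add 30 days
July 12 → August 1: 31 - 12 + 1 = 20 days (30 - 20 = 10 left)
August 1 + 10 = August 11, 2031

August 11, 2031


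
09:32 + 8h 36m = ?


Start: 572 minutes from midnight
Add: 516 minutes
Total: 1088 minutes
Hours: 1088 ÷ 60 = 18 remainder 8

18:08


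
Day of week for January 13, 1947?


Zeller's congruence:
q=13, m=13, k=46, j=19
h = (13 + ⌊13×14/5⌋ + 46 + ⌊46/4⌋ + ⌊19/4⌋ - 2×19) mod 7
= (13 + 36 + 46 + 11 + 4 - 38) mod 7
= 72 mod 7 = 2
h=2 → Monday

Monday


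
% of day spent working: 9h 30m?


Time: 570 minutes
Day: 1440 minutes
Percentage = (570/1440) × 100 ≈ 39.6%

39.6%


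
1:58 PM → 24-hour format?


Input: 1:58 PM
PM: 1 + 12 = 13

13:58


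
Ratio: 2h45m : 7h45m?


Duration 1: 165 minutes
Duration 2: 465 minutes
Ratio = 165:465
GCD = 15
Simplified = 11:31
As a decimal: 11/31 ≈ 0.35

11:31 (0.35)


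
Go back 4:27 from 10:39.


06:12

Start: 639 minutes from midnight
Subtract: 267 minutes
Remaining: 639 - 267 = 372
Hours: 6, Minutes: 12


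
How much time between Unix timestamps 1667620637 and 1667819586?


Difference = 1667819586 - 1667620637 = 198949 seconds
In hours: 198949 / 3600 ≈ 55.3
In days: 198949 / 86400 ≈ 2.30

198949 seconds (55.3 hours / 2.30 days)


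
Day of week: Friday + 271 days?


Start: Friday (index 4)
(4 + 271) mod 7
= 275 mod 7
= 2
Index 2 → Wednesday

Wednesday


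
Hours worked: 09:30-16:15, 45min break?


Total time = (16×60+15) - (9×60+30)
= 975 - 570 = 405 min
Minus break: 405 - 45 = 360 min
= 6h 0m

6h 0m (360 minutes)


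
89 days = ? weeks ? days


12 weeks 5 days

Weeks: 89 ÷ 7 = 12 remainder 5


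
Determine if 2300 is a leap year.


Rules: divisible by 4 AND (not by 100 OR by 400)
2300 ÷ 4 = 575 exactly → divisible by 4
2300 ÷ 100 = 23 exactly → divisible by 100
2300 ÷ 400 = 5 remainder 300 → not divisible by 400
Divisible by 100 but not by 400 → not a leap year

No


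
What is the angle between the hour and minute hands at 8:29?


80.5°

Hour hand = 8×30 + 29×0.5 = 254.5°
Minute hand = 29×6 = 174°
Difference = |254.5 - 174| = 80.5°


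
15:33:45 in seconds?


56025 seconds

Hours: 15 × 3600 = 54000
Minutes: 33 × 60 = 1980
Seconds: 45
Total = 54000 + 1980 + 45 = 56025


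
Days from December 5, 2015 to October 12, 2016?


312 days

From December 5, 2015 to October 12, 2016
Rest of December 2015: 31 - 5 = 26
Full months: January 31, February 2016 29, March 31, April 30, May 31, June 30, July 31, August 31, September 30
Days into October 2016: 12
Total = 26 + 31 + 29 + 31 + 30 + 31 + 30 + 31 + 31 + 30 + 12 = 312 days


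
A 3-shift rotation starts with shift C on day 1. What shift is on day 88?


Shifts: A, B, C
Start: C (index 2)
Day 88: (2 + 88 - 1) mod 3
= 89 mod 3
= 2
Index 2 → shift C

Shift C


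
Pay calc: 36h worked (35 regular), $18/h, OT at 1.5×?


$657.00

Regular: 35h × $18 = $630.00
Overtime: 36 - 35 = 1h
OT pay: 1h × $18 × 1.5 = $27.00
Total = $630.00 + $27.00 = $657.00


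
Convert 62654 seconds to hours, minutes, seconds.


17h 24m 14s

Hours: 62654 ÷ 3600 = 17 remainder 1454
Minutes: 1454 ÷ 60 = 24 remainder 14
Seconds: 14


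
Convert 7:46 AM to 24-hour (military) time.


Input: 7:46 AM
AM hour stays: 7

07:46


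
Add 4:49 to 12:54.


Start: 774 minutes from midnight
Add: 289 minutes
Total: 1063 minutes
Hours: 1063 ÷ 60 = 17 remainder 43

17:43


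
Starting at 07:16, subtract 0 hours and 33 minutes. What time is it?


Start: 436 minutes from midnight
Subtract: 33 minutes
Remaining: 436 - 33 = 403
Hours: 6, Minutes: 43

06:43


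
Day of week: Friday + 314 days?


Thursday

Start: Friday (index 4)
(4 + 314) mod 7
= 318 mod 7
= 3
Index 3 → Thursday


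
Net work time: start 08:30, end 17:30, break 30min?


8h 30m (510 minutes)

Total time = (17×60+30) - (8×60+30)
= 1050 - 510 = 540 min
Minus break: 540 - 30 = 510 min
= 8h 30m


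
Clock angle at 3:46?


Hour hand = 3×30 + 46×0.5 = 113.0°
Minute hand = 46×6 = 276°
Difference = |113.0 - 276| = 163.0°

163.0°


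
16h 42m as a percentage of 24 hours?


Total minutes: 16×60 + 42 = 1002
Day = 24×60 = 1440 minutes
Fraction = 1002/1440 ≈ 0.6958
As a percentage: 1002/1440 × 100 ≈ 69.58%

0.6958 (69.58%)


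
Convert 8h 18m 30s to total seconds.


Hours: 8 × 3600 = 28800
Minutes: 18 × 60 = 1080
Seconds: 30
Total = 28800 + 1080 + 30 = 29910

29910 seconds


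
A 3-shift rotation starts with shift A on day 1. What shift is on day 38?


Shift B

Shifts: A, B, C
Start: A (index 0)
Day 38: (0 + 38 - 1) mod 3
= 37 mod 3
= 1
Index 1 → shift B


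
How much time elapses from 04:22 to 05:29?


End time in minutes: 5×60 + 29 = 329
Start time in minutes: 4×60 + 22 = 262
Difference = 329 - 262 = 67 minutes
= 1 hours 7 minutes

1h 7m


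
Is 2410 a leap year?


No

Rules: divisible by 4 AND (not by 100 OR by 400)
2410 ÷ 4 = 602 remainder 2 → not divisible by 4
Not divisible by 4 → not a leap year


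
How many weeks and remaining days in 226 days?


Weeks: 226 ÷ 7 = 32 remainder 2

32 weeks 2 days


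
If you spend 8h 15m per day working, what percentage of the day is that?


Time: 495 minutes
Day: 1440 minutes
Percentage = (495/1440) × 100 ≈ 34.4%

34.4%


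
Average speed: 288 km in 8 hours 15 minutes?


34.9 km/h

Distance: 288 km
Time: 8h 15m = 495 min = 495/60 = 33/4 hours
Speed = 288 ÷ (33/4) = 288 × 4 / 33 = 1152/33 ≈ 34.9 km/h


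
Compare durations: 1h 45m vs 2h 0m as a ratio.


7:8 (0.88)

Duration 1: 105 minutes
Duration 2: 120 minutes
Ratio = 105:120
GCD = 15
Simplified = 7:8
As a decimal: 7/8 ≈ 0.88


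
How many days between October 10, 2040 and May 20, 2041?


From October 10, 2040 to May 20, 2041
Rest of October 2040: 31 - 10 = 21
Full months: November 30, December 31, January 31, February 2041 28, March 31, April 30
Days into May 2041: 20
Total = 21 + 30 + 31 + 31 + 28 + 31 + 30 + 20 = 222 days

222 days


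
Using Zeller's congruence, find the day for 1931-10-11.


Sunday

Zeller's congruence:
q=11, m=10, k=31, j=19
h = (11 + ⌊13×11/5⌋ + 31 + ⌊31/4⌋ + ⌊19/4⌋ - 2×19) mod 7
= (11 + 28 + 31 + 7 + 4 - 38) mod 7
= 43 mod 7 = 1
h=1 → Sunday


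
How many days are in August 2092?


Month: August (month 8)
August has 31 days

31 days


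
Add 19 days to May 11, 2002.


Start: May 11, 2002
Add 19 days
May 11 + 19 = May 30, 2002

May 30, 2002


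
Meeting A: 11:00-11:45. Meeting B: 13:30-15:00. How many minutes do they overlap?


0 minutes

Meeting A: 660-705 (in minutes from midnight)
Meeting B: 810-900
Overlap start = max(660, 810) = 810
Overlap end = min(705, 900) = 705
Overlap = max(0, 705 - 810) = 0 min


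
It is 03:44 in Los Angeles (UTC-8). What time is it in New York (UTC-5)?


Time difference = UTC-5 - UTC-8 = +3 hours
New hour = (3 + 3) mod 24
= 6 mod 24 = 6
Minutes unchanged → 06:44

06:44


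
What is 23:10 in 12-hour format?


Hour: 23
23 - 12 = 11 → PM

11:10 PM


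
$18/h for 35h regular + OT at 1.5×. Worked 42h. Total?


$819.00

Regular: 35h × $18 = $630.00
Overtime: 42 - 35 = 7h
OT pay: 7h × $18 × 1.5 = $189.00
Total = $630.00 + $189.00 = $819.00


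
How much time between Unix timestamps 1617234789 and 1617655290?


Difference = 1617655290 - 1617234789 = 420501 seconds
In hours: 420501 / 3600 ≈ 116.8
In days: 420501 / 86400 ≈ 4.87

420501 seconds (116.8 hours / 4.87 days)


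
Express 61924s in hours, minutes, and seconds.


Hours: 61924 ÷ 3600 = 17 remainder 724
Minutes: 724 ÷ 60 = 12 remainder 4
Seconds: 4

17h 12m 4s


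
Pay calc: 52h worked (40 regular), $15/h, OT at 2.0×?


$960.00

Regular: 40h × $15 = $600.00
Overtime: 52 - 40 = 12h
OT pay: 12h × $15 × 2.0 = $360.00
Total = $600.00 + $360.00 = $960.00


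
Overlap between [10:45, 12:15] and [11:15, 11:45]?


30 minutes

Meeting A: 645-735 (in minutes from midnight)
Meeting B: 675-705
Overlap start = max(645, 675) = 675
Overlap end = min(735, 705) = 705
Overlap = max(0, 705 - 675) = 30 min


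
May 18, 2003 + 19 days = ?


Start: May 18, 2003
Add 19 days
May 18 → June 1: 31 - 18 + 1 = 14 days (19 - 14 = 5 left)
June 1 + 5 = June 6, 2003

June 6, 2003


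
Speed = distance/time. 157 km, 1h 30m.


104.7 km/h

Distance: 157 km
Time: 1h 30m = 90 min = 90/60 = 3/2 hours
Speed = 157 ÷ (3/2) = 157 × 2 / 3 = 314/3 ≈ 104.7 km/h


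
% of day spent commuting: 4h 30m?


Time: 270 minutes
Day: 1440 minutes
Percentage = (270/1440) × 100 ≈ 18.8%

18.8%


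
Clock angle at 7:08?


166.0°

Hour hand = 7×30 + 8×0.5 = 214.0°
Minute hand = 8×6 = 48°
Difference = |214.0 - 48| = 166.0°


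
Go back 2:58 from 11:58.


Start: 718 minutes from midnight
Subtract: 178 minutes
Remaining: 718 - 178 = 540
Hours: 9, Minutes: 0

09:00


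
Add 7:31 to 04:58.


Start: 298 minutes from midnight
Add: 451 minutes
Total: 749 minutes
Hours: 749 ÷ 60 = 12 remainder 29

12:29


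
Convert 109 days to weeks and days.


Weeks: 109 ÷ 7 = 15 remainder 4

15 weeks 4 days


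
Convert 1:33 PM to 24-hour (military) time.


Input: 1:33 PM
PM: 1 + 12 = 13

13:33


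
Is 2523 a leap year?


Rules: divisible by 4 AND (not by 100 OR by 400)
2523 ÷ 4 = 630 remainder 3 → not divisible by 4
Not divisible by 4 → not a leap year

No


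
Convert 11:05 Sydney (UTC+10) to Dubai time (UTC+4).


Time difference = UTC+4 - UTC+10 = -6 hours
New hour = (11 -6) mod 24
= 5 mod 24 = 5
Minutes unchanged → 05:05

05:05


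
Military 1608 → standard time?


4:08 PM

Hour: 16
16 - 12 = 4 → PM


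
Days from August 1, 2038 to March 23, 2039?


234 days

From August 1, 2038 to March 23, 2039
Rest of August 2038: 31 - 1 = 30
Full months: September 30, October 31, November 30, December 31, January 31, February 2039 28
Days into March 2039: 23
Total = 30 + 30 + 31 + 30 + 31 + 31 + 28 + 23 = 234 days


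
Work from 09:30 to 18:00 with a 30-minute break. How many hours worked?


Total time = (18×60+0) - (9×60+30)
= 1080 - 570 = 510 min
Minus break: 510 - 30 = 480 min
= 8h 0m

8h 0m (480 minutes)


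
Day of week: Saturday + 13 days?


Start: Saturday (index 5)
(5 + 13) mod 7
= 18 mod 7
= 4
Index 4 → Friday

Friday


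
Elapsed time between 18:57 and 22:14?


3h 17m

End time in minutes: 22×60 + 14 = 1334
Start time in minutes: 18×60 + 57 = 1137
Difference = 1334 - 1137 = 197 minutes
= 3 hours 17 minutes


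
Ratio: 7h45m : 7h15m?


Duration 1: 465 minutes
Duration 2: 435 minutes
Ratio = 465:435
GCD = 15
Simplified = 31:29
As a decimal: 31/29 ≈ 1.07

31:29 (1.07)


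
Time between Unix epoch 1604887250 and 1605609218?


721968 seconds (200.5 hours / 8.36 days)

Difference = 1605609218 - 1604887250 = 721968 seconds
In hours: 721968 / 3600 ≈ 200.5
In days: 721968 / 86400 ≈ 8.36


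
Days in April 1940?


30 days

Month: April (month 4)
April has 30 days


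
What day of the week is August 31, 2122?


Monday

Zeller's congruence:
q=31, m=8, k=22, j=21
h = (31 + ⌊13×9/5⌋ + 22 + ⌊22/4⌋ + ⌊21/4⌋ - 2×21) mod 7
= (31 + 23 + 22 + 5 + 5 - 42) mod 7
= 44 mod 7 = 2
h=2 → Monday


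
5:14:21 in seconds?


Hours: 5 × 3600 = 18000
Minutes: 14 × 60 = 840
Seconds: 21
Total = 18000 + 840 + 21 = 18861

18861 seconds


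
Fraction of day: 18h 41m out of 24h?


Total minutes: 18×60 + 41 = 1121
Day = 24×60 = 1440 minutes
Fraction = 1121/1440 ≈ 0.7785
As a percentage: 1121/1440 × 100 ≈ 77.85%

0.7785 (77.85%)


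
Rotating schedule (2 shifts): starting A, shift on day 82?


Shifts: A, B
Start: A (index 0)
Day 82: (0 + 82 - 1) mod 2
= 81 mod 2
= 1
Index 1 → shift B

Shift B


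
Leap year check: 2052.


Rules: divisible by 4 AND (not by 100 OR by 400)
2052 ÷ 4 = 513 exactly → divisible by 4
2052 ÷ 100 = 20 remainder 52 → not divisible by 100
Divisible by 4 but not by 100 → leap year

Yes


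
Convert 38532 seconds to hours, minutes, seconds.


Hours: 38532 ÷ 3600 = 10 remainder 2532
Minutes: 2532 ÷ 60 = 42 remainder 12
Seconds: 12

10h 42m 12s


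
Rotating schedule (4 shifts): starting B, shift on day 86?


Shifts: A, B, C, D
Start: B (index 1)
Day 86: (1 + 86 - 1) mod 4
= 86 mod 4
= 2
Index 2 → shift C

Shift C


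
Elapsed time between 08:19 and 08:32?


End time in minutes: 8×60 + 32 = 512
Start time in minutes: 8×60 + 19 = 499
Difference = 512 - 499 = 13 minutes
= 0 hours 13 minutes

0h 13m


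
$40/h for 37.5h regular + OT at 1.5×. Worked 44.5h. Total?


Regular: 37.5h × $40 = $1500.00
Overtime: 44.5 - 37.5 = 7.0h
OT pay: 7.0h × $40 × 1.5 = $420.00
Total = $1500.00 + $420.00 = $1920.00

$1920.00


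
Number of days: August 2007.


31 days

Month: August (month 8)
August has 31 days


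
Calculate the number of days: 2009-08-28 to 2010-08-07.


From August 28, 2009 to August 7, 2010
Rest of August 2009: 31 - 28 = 3
Full months: September 30, October 31, November 30, December 31, January 31, February 2010 28, March 31, April 30, May 31, June 30, July 31
Days into August 2010: 7
Total = 3 + 30 + 31 + 30 + 31 + 31 + 28 + 31 + 30 + 31 + 30 + 31 + 7 = 344 days

344 days


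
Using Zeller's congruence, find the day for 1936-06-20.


Zeller's congruence:
q=20, m=6, k=36, j=19
h = (20 + ⌊13×7/5⌋ + 36 + ⌊36/4⌋ + ⌊19/4⌋ - 2×19) mod 7
= (20 + 18 + 36 + 9 + 4 - 38) mod 7
= 49 mod 7 = 0
h=0 → Saturday

Saturday


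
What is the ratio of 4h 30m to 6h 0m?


3:4 (0.75)

Duration 1: 270 minutes
Duration 2: 360 minutes
Ratio = 270:360
GCD = 90
Simplified = 3:4
As a decimal: 3/4 = 0.75


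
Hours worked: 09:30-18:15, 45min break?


Total time = (18×60+15) - (9×60+30)
= 1095 - 570 = 525 min
Minus break: 525 - 45 = 480 min
= 8h 0m

8h 0m (480 minutes)


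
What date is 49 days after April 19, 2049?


June 7, 2049

Start: April 19, 2049
Add 49 days
April 19 → May 1: 30 - 19 + 1 = 12 days (49 - 12 = 37 left)
May 1 → June 1: 31 - 1 + 1 = 31 days (37 - 31 = 6 left)
June 1 + 6 = June 7, 2049


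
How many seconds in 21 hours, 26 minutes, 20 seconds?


77180 seconds

Hours: 21 × 3600 = 75600
Minutes: 26 × 60 = 1560
Seconds: 20
Total = 75600 + 1560 + 20 = 77180


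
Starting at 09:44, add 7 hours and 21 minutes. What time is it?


17:05

Start: 584 minutes from midnight
Add: 441 minutes
Total: 1025 minutes
Hours: 1025 ÷ 60 = 17 remainder 5


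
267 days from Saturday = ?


Sunday

Start: Saturday (index 5)
(5 + 267) mod 7
= 272 mod 7
= 6
Index 6 → Sunday


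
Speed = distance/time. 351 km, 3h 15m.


108.0 km/h

Distance: 351 km
Time: 3h 15m = 195 min = 195/60 = 13/4 hours
Speed = 351 ÷ (13/4) = 351 × 4 / 13 = 1404/13 = 108.0 km/h


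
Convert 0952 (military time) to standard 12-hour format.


9:52 AM

Hour: 9
9 < 12 → AM


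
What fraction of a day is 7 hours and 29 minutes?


Total minutes: 7×60 + 29 = 449
Day = 24×60 = 1440 minutes
Fraction = 449/1440 ≈ 0.3118
As a percentage: 449/1440 × 100 ≈ 31.18%

0.3118 (31.18%)


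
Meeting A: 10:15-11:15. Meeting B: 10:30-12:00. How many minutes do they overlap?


45 minutes

Meeting A: 615-675 (in minutes from midnight)
Meeting B: 630-720
Overlap start = max(615, 630) = 630
Overlap end = min(675, 720) = 675
Overlap = max(0, 675 - 630) = 45 min


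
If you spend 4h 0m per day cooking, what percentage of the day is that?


Time: 240 minutes
Day: 1440 minutes
Percentage = (240/1440) × 100 ≈ 16.7%

16.7%


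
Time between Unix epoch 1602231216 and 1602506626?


275410 seconds (76.5 hours / 3.19 days)

Difference = 1602506626 - 1602231216 = 275410 seconds
In hours: 275410 / 3600 ≈ 76.5
In days: 275410 / 86400 ≈ 3.19


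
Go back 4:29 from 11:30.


07:01

Start: 690 minutes from midnight
Subtract: 269 minutes
Remaining: 690 - 269 = 421
Hours: 7, Minutes: 1


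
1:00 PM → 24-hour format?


Input: 1:00 PM
PM: 1 + 12 = 13

13:00


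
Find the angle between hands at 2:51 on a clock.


139.5°

Hour hand = 2×30 + 51×0.5 = 85.5°
Minute hand = 51×6 = 306°
Difference = |85.5 - 306| = 220.5°
Since > 180°: 360 - 220.5 = 139.5°


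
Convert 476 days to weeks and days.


68 weeks 0 days

Weeks: 476 ÷ 7 = 68 remainder 0


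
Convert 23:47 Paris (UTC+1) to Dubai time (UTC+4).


02:47 (next day)

Time difference = UTC+4 - UTC+1 = +3 hours
New hour = (23 + 3) mod 24
= 26 mod 24 = 2
Minutes unchanged → 02:47; 26 ≥ 24 → next day


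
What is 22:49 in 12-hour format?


10:49 PM

Hour: 22
22 - 12 = 10 → PM


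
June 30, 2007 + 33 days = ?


Start: June 30, 2007
Add 33 days
June 30 → July 1: 30 - 30 + 1 = 1 days (33 - 1 = 32 left)
July 1 → August 1: 31 - 1 + 1 = 31 days (32 - 31 = 1 left)
August 1 + 1 = August 2, 2007

August 2, 2007


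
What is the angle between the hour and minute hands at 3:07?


51.5°

Hour hand = 3×30 + 7×0.5 = 93.5°
Minute hand = 7×6 = 42°
Difference = |93.5 - 42| = 51.5°


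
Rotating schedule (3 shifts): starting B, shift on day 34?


Shifts: A, B, C
Start: B (index 1)
Day 34: (1 + 34 - 1) mod 3
= 34 mod 3
= 1
Index 1 → shift B

Shift B


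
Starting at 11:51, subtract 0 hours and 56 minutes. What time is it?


10:55

Start: 711 minutes from midnight
Subtract: 56 minutes
Remaining: 711 - 56 = 655
Hours: 10, Minutes: 55


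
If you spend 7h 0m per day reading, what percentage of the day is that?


Time: 420 minutes
Day: 1440 minutes
Percentage = (420/1440) × 100 ≈ 29.2%

29.2%


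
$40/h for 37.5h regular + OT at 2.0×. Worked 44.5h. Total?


Regular: 37.5h × $40 = $1500.00
Overtime: 44.5 - 37.5 = 7.0h
OT pay: 7.0h × $40 × 2.0 = $560.00
Total = $1500.00 + $560.00 = $2060.00

$2060.00


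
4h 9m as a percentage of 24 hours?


Total minutes: 4×60 + 9 = 249
Day = 24×60 = 1440 minutes
Fraction = 249/1440 ≈ 0.1729
As a percentage: 249/1440 × 100 ≈ 17.29%

0.1729 (17.29%)


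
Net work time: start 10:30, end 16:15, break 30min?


Total time = (16×60+15) - (10×60+30)
= 975 - 630 = 345 min
Minus break: 345 - 30 = 315 min
= 5h 15m

5h 15m (315 minutes)


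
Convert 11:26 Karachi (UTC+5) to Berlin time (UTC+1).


07:26

Time difference = UTC+1 - UTC+5 = -4 hours
New hour = (11 -4) mod 24
= 7 mod 24 = 7
Minutes unchanged → 07:26


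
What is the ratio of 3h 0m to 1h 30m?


Duration 1: 180 minutes
Duration 2: 90 minutes
Ratio = 180:90
GCD = 90
Simplified = 2:1
As a decimal: 2/1 = 2.00

2:1 (2.00)


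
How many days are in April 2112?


Month: April (month 4)
April has 30 days

30 days


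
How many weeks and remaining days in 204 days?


Weeks: 204 ÷ 7 = 29 remainder 1

29 weeks 1 days


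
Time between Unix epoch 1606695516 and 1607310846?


615330 seconds (170.9 hours / 7.12 days)

Difference = 1607310846 - 1606695516 = 615330 seconds
In hours: 615330 / 3600 ≈ 170.9
In days: 615330 / 86400 ≈ 7.12


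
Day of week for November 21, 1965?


Sunday

Zeller's congruence:
q=21, m=11, k=65, j=19
h = (21 + ⌊13×12/5⌋ + 65 + ⌊65/4⌋ + ⌊19/4⌋ - 2×19) mod 7
= (21 + 31 + 65 + 16 + 4 - 38) mod 7
= 99 mod 7 = 1
h=1 → Sunday


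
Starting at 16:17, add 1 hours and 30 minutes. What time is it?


Start: 977 minutes from midnight
Add: 90 minutes
Total: 1067 minutes
Hours: 1067 ÷ 60 = 17 remainder 47

17:47


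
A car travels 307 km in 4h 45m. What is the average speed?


64.6 km/h

Distance: 307 km
Time: 4h 45m = 285 min = 285/60 = 19/4 hours
Speed = 307 ÷ (19/4) = 307 × 4 / 19 = 1228/19 ≈ 64.6 km/h


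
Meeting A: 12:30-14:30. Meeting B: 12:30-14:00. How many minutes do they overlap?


Meeting A: 750-870 (in minutes from midnight)
Meeting B: 750-840
Overlap start = max(750, 750) = 750
Overlap end = min(870, 840) = 840
Overlap = max(0, 840 - 750) = 90 min

90 minutes


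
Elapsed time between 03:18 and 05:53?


End time in minutes: 5×60 + 53 = 353
Start time in minutes: 3×60 + 18 = 198
Difference = 353 - 198 = 155 minutes
= 2 hours 35 minutes

2h 35m


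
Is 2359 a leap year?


Rules: divisible by 4 AND (not by 100 OR by 400)
2359 ÷ 4 = 589 remainder 3 → not divisible by 4
Not divisible by 4 → not a leap year

No


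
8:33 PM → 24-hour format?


Input: 8:33 PM
PM: 8 + 12 = 20

20:33


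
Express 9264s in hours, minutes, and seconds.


2h 34m 24s

Hours: 9264 ÷ 3600 = 2 remainder 2064
Minutes: 2064 ÷ 60 = 34 remainder 24
Seconds: 24


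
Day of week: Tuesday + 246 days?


Wednesday

Start: Tuesday (index 1)
(1 + 246) mod 7
= 247 mod 7
= 2
Index 2 → Wednesday


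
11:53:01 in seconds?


Hours: 11 × 3600 = 39600
Minutes: 53 × 60 = 3180
Seconds: 1
Total = 39600 + 3180 + 1 = 42781

42781 seconds


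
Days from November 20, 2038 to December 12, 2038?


22 days

From November 20, 2038 to December 12, 2038
Rest of November 2038: 30 - 20 = 10
Days into December 2038: 12
Total = 10 + 12 = 22 days


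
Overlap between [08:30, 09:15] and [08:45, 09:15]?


Meeting A: 510-555 (in minutes from midnight)
Meeting B: 525-555
Overlap start = max(510, 525) = 525
Overlap end = min(555, 555) = 555
Overlap = max(0, 555 - 525) = 30 min

30 minutes


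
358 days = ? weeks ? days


51 weeks 1 days

Weeks: 358 ÷ 7 = 51 remainder 1


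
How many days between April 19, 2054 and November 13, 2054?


From April 19, 2054 to November 13, 2054
Rest of April 2054: 30 - 19 = 11
Full months: May 31, June 30, July 31, August 31, September 30, October 31
Days into November 2054: 13
Total = 11 + 31 + 30 + 31 + 31 + 30 + 31 + 13 = 208 days

208 days


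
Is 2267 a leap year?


Rules: divisible by 4 AND (not by 100 OR by 400)
2267 ÷ 4 = 566 remainder 3 → not divisible by 4
Not divisible by 4 → not a leap year

No


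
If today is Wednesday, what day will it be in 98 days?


Wednesday

Start: Wednesday (index 2)
(2 + 98) mod 7
= 100 mod 7
= 2
Index 2 → Wednesday
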